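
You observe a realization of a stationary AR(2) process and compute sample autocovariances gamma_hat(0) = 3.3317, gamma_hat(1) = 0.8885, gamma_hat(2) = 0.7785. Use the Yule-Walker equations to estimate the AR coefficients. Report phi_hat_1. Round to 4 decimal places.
\hat\phi_{1} = 0.2200

The Yule-Walker equations for an AR(p) process read, in matrix form,
  Gamma_p phi = r_p,   with   (Gamma_p)_{ij} = gamma(|i - j|),
                       (r_p)_i = gamma(i),   i,j = 1..p.
Substitute the sample gammas (Toeplitz matrix and right-hand side of size 2):
  Gamma_p = [[3.3317, 0.8885], [0.8885, 3.3317]]
  r_p     = [0.8885, 0.7785]
Written out:
  3.3317 phi_1 + 0.8885 phi_2 = 0.8885
  0.8885 phi_1 + 3.3317 phi_2 = 0.7785
Solve by Cramer's rule:
  det = gamma(0)^2 - gamma(1)^2 = (3.3317)^2 - (0.8885)^2 = 11.10022489 - 0.78943225 = 10.31079264
  phi_hat_1 = [gamma(1) gamma(0) - gamma(1) gamma(2)] / det = [(0.8885)(3.3317) - (0.8885)(0.7785)] / 10.31079264 = 2.2685182 / 10.31079264 = 0.22
  phi_hat_2 = [gamma(0) gamma(2) - gamma(1)^2] / det = [(3.3317)(0.7785) - (0.8885)^2] / 10.31079264 = 1.8042962 / 10.31079264 = 0.175
So phi_hat = [0.2200, 0.1750].
Therefore phi_hat_1 = 0.2200.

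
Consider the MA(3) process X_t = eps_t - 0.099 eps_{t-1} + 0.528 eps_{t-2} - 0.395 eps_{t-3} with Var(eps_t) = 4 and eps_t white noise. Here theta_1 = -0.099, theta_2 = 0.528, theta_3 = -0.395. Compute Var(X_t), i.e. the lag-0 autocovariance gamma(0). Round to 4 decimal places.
\gamma(0) = 5.7784

For an MA(q) process X_t = eps_t + sum_i theta_i eps_{t-i} with
Var(eps_t) = sigma^2, the variance is
  gamma(0) = sigma^2 * (1 + sum_i theta_i^2).
  sum_i theta_i^2 = (-0.099)^2 + (0.528)^2 + (-0.395)^2 = 0.009801 + 0.278784 + 0.156025 = 0.44461.
  gamma(0) = 4 * (1 + 0.44461) = 4 * 1.44461 = 5.77844, which rounds to 5.7784.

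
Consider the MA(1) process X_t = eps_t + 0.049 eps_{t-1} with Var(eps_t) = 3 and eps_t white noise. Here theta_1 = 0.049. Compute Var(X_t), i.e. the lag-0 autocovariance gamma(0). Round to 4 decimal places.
\gamma(0) = 3.0072

For an MA(q) process X_t = eps_t + sum_i theta_i eps_{t-i} with
Var(eps_t) = sigma^2, the variance is
  gamma(0) = sigma^2 * (1 + sum_i theta_i^2).
  sum_i theta_i^2 = (0.049)^2 = 0.002401.
  gamma(0) = 3 * (1 + 0.002401) = 3 * 1.002401 = 3.007203, which rounds to 3.0072.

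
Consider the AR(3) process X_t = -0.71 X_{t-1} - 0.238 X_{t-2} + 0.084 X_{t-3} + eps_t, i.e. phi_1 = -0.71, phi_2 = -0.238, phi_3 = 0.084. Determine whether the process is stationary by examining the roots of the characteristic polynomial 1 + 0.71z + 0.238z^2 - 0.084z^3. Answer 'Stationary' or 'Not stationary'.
\text{Stationary}

The AR(p) characteristic polynomial is P(z) = 1 + 0.71z + 0.238z^2 - 0.084z^3.
Stationarity requires all roots to lie outside the unit circle, i.e. |z| > 1 for every root.
Degree 3: look for a simple real root z0 first, then factor out (1 - z/z0) and solve the remaining quadratic.
Testing z0 = 5: P(5) = 1 + (0.71)(5) + (0.238)(5)^2 + (-0.084)(5)^3
  = 1 + (3.55) + (5.95) + (-10.5) = 0.  So z_0 = 5 is a root, |z_0| = 5.
Divide out the factor (1 - 0.2 z) = (1 - z/z0) (since 1/z0 = 0.2):
  P(z) = (1 - 0.2 z)(1 + (0.91) z + (0.42) z^2)
  [check: z-coef 0.91 - (0.2) = 0.71; z^2-coef 0.42 - (0.2)(0.91) = 0.238; z^3-coef -(0.2)(0.42) = -0.084.]
Remaining roots from the quadratic factor 1 + (0.91) z + (0.42) z^2:
  Set 1 + (0.91) z + (0.42) z^2 = 0, i.e. a z^2 + b z + c = 0 with a = 0.42, b = 0.91, c = 1.
  Discriminant D = b^2 - 4ac = (0.91)^2 - 4*(0.42)*1 = 0.8281 - (1.68) = -0.8519.
  D < 0, so the roots are the complex-conjugate pair z = (-b +/- i sqrt(-D)) / (2a) = -1.0833 +/- 1.0988i.
  For a conjugate pair |z|^2 = z * conj(z) = (product of roots) = c/a = 1/(0.42) = 2.380952, so |z| = sqrt(2.380952) = 1.543 for both roots.
Moduli of all roots: 5.0000, 1.5430, 1.5430.
All moduli strictly greater than 1? Yes.
Verdict: Stationary.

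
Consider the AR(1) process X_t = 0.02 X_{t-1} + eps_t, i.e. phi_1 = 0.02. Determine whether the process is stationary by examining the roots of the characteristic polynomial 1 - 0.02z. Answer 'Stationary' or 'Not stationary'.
\text{Stationary}

The AR(p) characteristic polynomial is P(z) = 1 - 0.02z.
Stationarity requires all roots to lie outside the unit circle, i.e. |z| > 1 for every root.
This is linear in z: 1 + (-0.02) z = 0  =>  z = -1/(-0.02) = 50,  |z| = 50.
Moduli of all roots: 50.0000.
All moduli strictly greater than 1? Yes.
Verdict: Stationary.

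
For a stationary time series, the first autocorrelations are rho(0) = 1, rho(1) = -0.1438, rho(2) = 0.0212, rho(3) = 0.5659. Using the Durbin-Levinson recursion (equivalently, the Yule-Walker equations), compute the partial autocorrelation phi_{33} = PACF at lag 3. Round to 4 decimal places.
\phi_{33} = 0.5810

The PACF at lag k is phi_{kk}, the last component of the solution
to the Yule-Walker system G_k phi = r_k where
  (G_k)_{ij} = rho(|i - j|), (r_k)_i = rho(i), i,j = 1..k.
Equivalently, Durbin-Levinson gives phi_{kk} iteratively:
  phi_{11} = rho(1)
  phi_{kk} = [rho(k) - sum_{j=1..k-1} phi_{k-1,j} rho(k-j)]
            / [1 - sum_{j=1..k-1} phi_{k-1,j} rho(j)],
  phi_{k,j} = phi_{k-1,j} - phi_{kk} phi_{k-1,k-j},  j = 1..k-1.
Step k = 1:
  phi_11 = rho(1) = -0.1438.
Step k = 2:
  phi_22 = [rho(2) - phi_11 rho(1)] / [1 - phi_11 rho(1)] = [0.0212 - (-0.1438)(-0.1438)] / [1 - (-0.1438)(-0.1438)]
         = 0.00052156 / 0.97932156 = 0.000533.
  Update: phi_21 = phi_11 - phi_22 phi_11 = -0.1438 - (0.000533)(-0.1438) = -0.143723.
Step k = 3:
  phi_33 = [rho(3) - phi_21 rho(2) - phi_22 rho(1)] / [1 - phi_21 rho(1) - phi_22 rho(2)]
    numerator   = 0.5659 - (-0.143723)(0.0212) - (0.000533)(-0.1438) = 0.56902352
    denominator = 1 - (-0.143723)(-0.1438) - (0.000533)(0.0212) = 0.97932128
  phi_33 = 0.56902352 / 0.97932128 = 0.581.
Therefore phi_{33} = 0.5810.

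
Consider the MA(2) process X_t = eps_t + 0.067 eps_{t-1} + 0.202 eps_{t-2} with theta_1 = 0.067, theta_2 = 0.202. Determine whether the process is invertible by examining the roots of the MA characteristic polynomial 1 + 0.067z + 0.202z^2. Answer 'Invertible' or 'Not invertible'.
\text{Invertible}

The MA(q) characteristic polynomial is P(z) = 1 + 0.067z + 0.202z^2.
Invertibility requires all roots to lie outside the unit circle, i.e. |z| > 1 for every root.
Set 1 + (0.067) z + (0.202) z^2 = 0, i.e. a z^2 + b z + c = 0 with a = 0.202, b = 0.067, c = 1.
Discriminant D = b^2 - 4ac = (0.067)^2 - 4*(0.202)*1 = 0.004489 - (0.808) = -0.803511.
D < 0, so the roots are the complex-conjugate pair z = (-b +/- i sqrt(-D)) / (2a) = -0.1658 +/- 2.2188i.
For a conjugate pair |z|^2 = z * conj(z) = (product of roots) = c/a = 1/(0.202) = 4.950495, so |z| = sqrt(4.950495) = 2.225 for both roots.
Moduli of all roots: 2.2250, 2.2250.
All moduli strictly greater than 1? Yes.
Verdict: Invertible.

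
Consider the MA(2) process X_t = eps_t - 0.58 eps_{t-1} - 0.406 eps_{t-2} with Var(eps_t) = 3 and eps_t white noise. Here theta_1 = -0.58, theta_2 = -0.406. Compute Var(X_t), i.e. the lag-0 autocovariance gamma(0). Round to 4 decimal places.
\gamma(0) = 4.5037

For an MA(q) process X_t = eps_t + sum_i theta_i eps_{t-i} with
Var(eps_t) = sigma^2, the variance is
  gamma(0) = sigma^2 * (1 + sum_i theta_i^2).
  sum_i theta_i^2 = (-0.58)^2 + (-0.406)^2 = 0.3364 + 0.164836 = 0.501236.
  gamma(0) = 3 * (1 + 0.501236) = 3 * 1.501236 = 4.503708, which rounds to 4.5037.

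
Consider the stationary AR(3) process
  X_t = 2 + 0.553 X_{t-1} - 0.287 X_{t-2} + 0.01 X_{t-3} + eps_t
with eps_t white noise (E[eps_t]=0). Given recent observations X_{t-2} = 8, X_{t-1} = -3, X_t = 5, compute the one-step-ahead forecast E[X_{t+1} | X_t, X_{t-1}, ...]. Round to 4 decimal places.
E[X_{t+1} \mid \mathcal F_t] = 5.7060

For an AR(p) model X_t = c + sum_i phi_i X_{t-i} + eps_t, the
one-step-ahead conditional mean is
  E[X_{t+1} | X_t, ...] = c + sum_i phi_i X_{t+1-i}.
Substitute known values:
  E[X_{t+1} | ...] = 2 + (0.553) * (5) + (-0.287) * (-3) + (0.01) * (8)
                   = 5.7060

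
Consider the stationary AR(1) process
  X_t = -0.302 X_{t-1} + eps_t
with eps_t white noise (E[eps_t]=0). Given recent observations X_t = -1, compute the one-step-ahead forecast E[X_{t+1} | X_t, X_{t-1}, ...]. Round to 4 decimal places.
E[X_{t+1} \mid \mathcal F_t] = 0.3020

For an AR(p) model X_t = c + sum_i phi_i X_{t-i} + eps_t, the
one-step-ahead conditional mean is
  E[X_{t+1} | X_t, ...] = c + sum_i phi_i X_{t+1-i}.
Substitute known values:
  E[X_{t+1} | ...] = (-0.302) * (-1)
                   = 0.3020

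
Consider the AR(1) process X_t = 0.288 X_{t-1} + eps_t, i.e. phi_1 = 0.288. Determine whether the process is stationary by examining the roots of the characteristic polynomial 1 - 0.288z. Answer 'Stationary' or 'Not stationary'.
\text{Stationary}

The AR(p) characteristic polynomial is P(z) = 1 - 0.288z.
Stationarity requires all roots to lie outside the unit circle, i.e. |z| > 1 for every root.
This is linear in z: 1 + (-0.288) z = 0  =>  z = -1/(-0.288) = 3.472222,  |z| = 3.472222.
Moduli of all roots: 3.4722.
All moduli strictly greater than 1? Yes.
Verdict: Stationary.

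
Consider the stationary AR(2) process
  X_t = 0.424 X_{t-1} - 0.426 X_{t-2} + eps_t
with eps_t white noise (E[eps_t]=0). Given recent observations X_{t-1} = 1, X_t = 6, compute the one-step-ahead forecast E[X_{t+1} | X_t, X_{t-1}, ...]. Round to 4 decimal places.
E[X_{t+1} \mid \mathcal F_t] = 2.1180

For an AR(p) model X_t = c + sum_i phi_i X_{t-i} + eps_t, the
one-step-ahead conditional mean is
  E[X_{t+1} | X_t, ...] = c + sum_i phi_i X_{t+1-i}.
Substitute known values:
  E[X_{t+1} | ...] = (0.424) * (6) + (-0.426) * (1)
                   = 2.1180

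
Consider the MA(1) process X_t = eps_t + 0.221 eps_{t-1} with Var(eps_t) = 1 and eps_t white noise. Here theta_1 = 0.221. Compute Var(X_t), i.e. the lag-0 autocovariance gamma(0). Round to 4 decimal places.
\gamma(0) = 1.0488

For an MA(q) process X_t = eps_t + sum_i theta_i eps_{t-i} with
Var(eps_t) = sigma^2, the variance is
  gamma(0) = sigma^2 * (1 + sum_i theta_i^2).
  sum_i theta_i^2 = (0.221)^2 = 0.048841.
  gamma(0) = 1 * (1 + 0.048841) = 1 * 1.048841 = 1.048841, which rounds to 1.0488.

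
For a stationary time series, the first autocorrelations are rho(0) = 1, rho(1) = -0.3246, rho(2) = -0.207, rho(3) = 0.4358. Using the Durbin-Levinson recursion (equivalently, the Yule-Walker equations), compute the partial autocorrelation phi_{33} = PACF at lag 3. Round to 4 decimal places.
\phi_{33} = 0.2951

The PACF at lag k is phi_{kk}, the last component of the solution
to the Yule-Walker system G_k phi = r_k where
  (G_k)_{ij} = rho(|i - j|), (r_k)_i = rho(i), i,j = 1..k.
Equivalently, Durbin-Levinson gives phi_{kk} iteratively:
  phi_{11} = rho(1)
  phi_{kk} = [rho(k) - sum_{j=1..k-1} phi_{k-1,j} rho(k-j)]
            / [1 - sum_{j=1..k-1} phi_{k-1,j} rho(j)],
  phi_{k,j} = phi_{k-1,j} - phi_{kk} phi_{k-1,k-j},  j = 1..k-1.
Step k = 1:
  phi_11 = rho(1) = -0.3246.
Step k = 2:
  phi_22 = [rho(2) - phi_11 rho(1)] / [1 - phi_11 rho(1)] = [-0.207 - (-0.3246)(-0.3246)] / [1 - (-0.3246)(-0.3246)]
         = -0.31236516 / 0.89463484 = -0.349154.
  Update: phi_21 = phi_11 - phi_22 phi_11 = -0.3246 - (-0.349154)(-0.3246) = -0.437935.
Step k = 3:
  phi_33 = [rho(3) - phi_21 rho(2) - phi_22 rho(1)] / [1 - phi_21 rho(1) - phi_22 rho(2)]
    numerator   = 0.4358 - (-0.437935)(-0.207) - (-0.349154)(-0.3246) = 0.23181206
    denominator = 1 - (-0.437935)(-0.3246) - (-0.349154)(-0.207) = 0.78557136
  phi_33 = 0.23181206 / 0.78557136 = 0.2951.
Therefore phi_{33} = 0.2951.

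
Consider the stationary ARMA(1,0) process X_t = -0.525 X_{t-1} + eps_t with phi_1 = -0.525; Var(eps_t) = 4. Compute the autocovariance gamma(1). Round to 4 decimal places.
\gamma(1) = -2.8991

Multiply the model equation by X_{t-k} and take expectations. With theta_0 = psi_0 = 1 and psi_j the MA(infinity) weights, this gives
  gamma(k) - sum_i phi_i gamma(k-i) = c_k,
  c_k = sigma^2 * sum_{j=k..q} theta_j psi_{j-k}   (c_k = 0 for k > q),
using gamma(-m) = gamma(m).
Pure AR (q = 0): c_0 = sigma^2 = 4, c_k = 0 for k >= 1.
Equations for k = 0 and k = 1 (AR order 1):
  gamma(0) = phi_1 gamma(1) + c_0
  gamma(1) = phi_1 gamma(0) + c_1
Substituting the second into the first: gamma(0) (1 - phi_1^2) = c_0 + phi_1 c_1, so
  gamma(0) = c_0 / (1 - phi_1^2) = 4 / (1 - (-0.525)^2) = 4 / 0.724375 = 5.522002.
  gamma(1) = phi_1 gamma(0) = (-0.525)(5.522002) = -2.899051.
Therefore gamma(1) = -2.8991 (to 4 decimal places).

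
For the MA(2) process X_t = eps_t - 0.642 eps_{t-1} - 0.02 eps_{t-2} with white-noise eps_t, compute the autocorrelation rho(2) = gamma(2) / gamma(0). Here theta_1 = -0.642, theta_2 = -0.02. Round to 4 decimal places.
\rho(2) = -0.0142

For an MA(q) process with theta_0 = 1, the autocovariance is
  gamma(k) = sigma^2 * sum_{i=0..q-k} theta_i * theta_{i+k},
and rho(k) = gamma(k) / gamma(0). Sigma^2 cancels.
  numerator   = (1)*(-0.02) = -0.02.
  denominator = (1)^2 + (-0.642)^2 + (-0.02)^2 = 1.412564.
  rho(2) = -0.02 / 1.412564 = -0.0142.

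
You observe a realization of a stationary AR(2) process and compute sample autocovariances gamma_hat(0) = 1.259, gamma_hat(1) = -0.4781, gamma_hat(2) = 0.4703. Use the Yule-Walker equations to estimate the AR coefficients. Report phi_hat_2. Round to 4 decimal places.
\hat\phi_{2} = 0.2680

The Yule-Walker equations for an AR(p) process read, in matrix form,
  Gamma_p phi = r_p,   with   (Gamma_p)_{ij} = gamma(|i - j|),
                       (r_p)_i = gamma(i),   i,j = 1..p.
Substitute the sample gammas (Toeplitz matrix and right-hand side of size 2):
  Gamma_p = [[1.259, -0.4781], [-0.4781, 1.259]]
  r_p     = [-0.4781, 0.4703]
Written out:
  1.259 phi_1 - 0.4781 phi_2 = -0.4781
  -0.4781 phi_1 + 1.259 phi_2 = 0.4703
Solve by Cramer's rule:
  det = gamma(0)^2 - gamma(1)^2 = (1.259)^2 - (-0.4781)^2 = 1.585081 - 0.22857961 = 1.35650139
  phi_hat_1 = [gamma(1) gamma(0) - gamma(1) gamma(2)] / det = [(-0.4781)(1.259) - (-0.4781)(0.4703)] / 1.35650139 = -0.37707747 / 1.35650139 = -0.278
  phi_hat_2 = [gamma(0) gamma(2) - gamma(1)^2] / det = [(1.259)(0.4703) - (-0.4781)^2] / 1.35650139 = 0.36352809 / 1.35650139 = 0.268
So phi_hat = [-0.2780, 0.2680].
Therefore phi_hat_2 = 0.2680.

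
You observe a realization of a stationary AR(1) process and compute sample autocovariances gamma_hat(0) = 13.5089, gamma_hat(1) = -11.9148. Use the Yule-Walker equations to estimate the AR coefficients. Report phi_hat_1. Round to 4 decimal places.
\hat\phi_{1} = -0.8820

The Yule-Walker equations for an AR(p) process read, in matrix form,
  Gamma_p phi = r_p,   with   (Gamma_p)_{ij} = gamma(|i - j|),
                       (r_p)_i = gamma(i),   i,j = 1..p.
Substitute the sample gammas (Toeplitz matrix and right-hand side of size 1):
  Gamma_p = [[13.5089]]
  r_p     = [-11.9148]
With p = 1 this is the single equation gamma(0) phi_1 = gamma(1):
  phi_hat_1 = gamma(1) / gamma(0) = -11.9148 / 13.5089 = -0.8820.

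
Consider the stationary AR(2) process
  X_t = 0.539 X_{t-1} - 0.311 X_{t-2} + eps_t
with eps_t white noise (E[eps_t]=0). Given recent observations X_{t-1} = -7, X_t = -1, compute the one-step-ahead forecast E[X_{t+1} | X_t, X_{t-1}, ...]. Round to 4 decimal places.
E[X_{t+1} \mid \mathcal F_t] = 1.6380

For an AR(p) model X_t = c + sum_i phi_i X_{t-i} + eps_t, the
one-step-ahead conditional mean is
  E[X_{t+1} | X_t, ...] = c + sum_i phi_i X_{t+1-i}.
Substitute known values:
  E[X_{t+1} | ...] = (0.539) * (-1) + (-0.311) * (-7)
                   = 1.6380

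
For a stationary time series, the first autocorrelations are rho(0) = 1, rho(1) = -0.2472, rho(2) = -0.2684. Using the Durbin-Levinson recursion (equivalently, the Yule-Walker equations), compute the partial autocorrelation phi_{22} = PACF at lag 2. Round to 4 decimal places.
\phi_{22} = -0.3510

The PACF at lag k is phi_{kk}, the last component of the solution
to the Yule-Walker system G_k phi = r_k where
  (G_k)_{ij} = rho(|i - j|), (r_k)_i = rho(i), i,j = 1..k.
Equivalently, Durbin-Levinson gives phi_{kk} iteratively:
  phi_{11} = rho(1)
  phi_{kk} = [rho(k) - sum_{j=1..k-1} phi_{k-1,j} rho(k-j)]
            / [1 - sum_{j=1..k-1} phi_{k-1,j} rho(j)],
  phi_{k,j} = phi_{k-1,j} - phi_{kk} phi_{k-1,k-j},  j = 1..k-1.
Step k = 1:
  phi_11 = rho(1) = -0.2472.
Step k = 2:
  phi_22 = [rho(2) - phi_11 rho(1)] / [1 - phi_11 rho(1)] = [-0.2684 - (-0.2472)(-0.2472)] / [1 - (-0.2472)(-0.2472)]
         = -0.32950784 / 0.93889216 = -0.351.
Therefore phi_{22} = -0.3510.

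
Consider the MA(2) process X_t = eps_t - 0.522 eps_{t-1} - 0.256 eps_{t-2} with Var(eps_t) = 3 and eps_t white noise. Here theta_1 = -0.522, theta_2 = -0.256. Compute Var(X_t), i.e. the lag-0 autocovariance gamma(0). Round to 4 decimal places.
\gamma(0) = 4.0141

For an MA(q) process X_t = eps_t + sum_i theta_i eps_{t-i} with
Var(eps_t) = sigma^2, the variance is
  gamma(0) = sigma^2 * (1 + sum_i theta_i^2).
  sum_i theta_i^2 = (-0.522)^2 + (-0.256)^2 = 0.272484 + 0.065536 = 0.33802.
  gamma(0) = 3 * (1 + 0.33802) = 3 * 1.33802 = 4.01406, which rounds to 4.0141.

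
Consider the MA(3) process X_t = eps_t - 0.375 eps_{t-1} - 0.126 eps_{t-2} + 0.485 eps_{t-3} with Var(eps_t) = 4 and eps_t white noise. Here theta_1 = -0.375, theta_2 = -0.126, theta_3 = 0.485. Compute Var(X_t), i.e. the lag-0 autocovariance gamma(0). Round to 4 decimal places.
\gamma(0) = 5.5669

For an MA(q) process X_t = eps_t + sum_i theta_i eps_{t-i} with
Var(eps_t) = sigma^2, the variance is
  gamma(0) = sigma^2 * (1 + sum_i theta_i^2).
  sum_i theta_i^2 = (-0.375)^2 + (-0.126)^2 + (0.485)^2 = 0.140625 + 0.015876 + 0.235225 = 0.391726.
  gamma(0) = 4 * (1 + 0.391726) = 4 * 1.391726 = 5.566904, which rounds to 5.5669.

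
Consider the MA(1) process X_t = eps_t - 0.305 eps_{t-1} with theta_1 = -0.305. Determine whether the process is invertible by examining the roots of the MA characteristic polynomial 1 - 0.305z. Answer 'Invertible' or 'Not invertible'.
\text{Invertible}

The MA(q) characteristic polynomial is P(z) = 1 - 0.305z.
Invertibility requires all roots to lie outside the unit circle, i.e. |z| > 1 for every root.
This is linear in z: 1 + (-0.305) z = 0  =>  z = -1/(-0.305) = 3.278689,  |z| = 3.278689.
Moduli of all roots: 3.2787.
All moduli strictly greater than 1? Yes.
Verdict: Invertible.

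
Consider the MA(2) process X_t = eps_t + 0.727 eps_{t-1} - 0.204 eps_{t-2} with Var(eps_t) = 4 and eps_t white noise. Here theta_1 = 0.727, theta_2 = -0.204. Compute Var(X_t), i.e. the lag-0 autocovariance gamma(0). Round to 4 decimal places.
\gamma(0) = 6.2806

For an MA(q) process X_t = eps_t + sum_i theta_i eps_{t-i} with
Var(eps_t) = sigma^2, the variance is
  gamma(0) = sigma^2 * (1 + sum_i theta_i^2).
  sum_i theta_i^2 = (0.727)^2 + (-0.204)^2 = 0.528529 + 0.041616 = 0.570145.
  gamma(0) = 4 * (1 + 0.570145) = 4 * 1.570145 = 6.28058, which rounds to 6.2806.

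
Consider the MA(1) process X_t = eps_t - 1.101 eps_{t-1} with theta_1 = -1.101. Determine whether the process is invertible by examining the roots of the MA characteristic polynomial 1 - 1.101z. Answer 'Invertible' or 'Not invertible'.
\text{Not invertible}

The MA(q) characteristic polynomial is P(z) = 1 - 1.101z.
Invertibility requires all roots to lie outside the unit circle, i.e. |z| > 1 for every root.
This is linear in z: 1 + (-1.101) z = 0  =>  z = -1/(-1.101) = 0.908265,  |z| = 0.908265.
Moduli of all roots: 0.9083.
All moduli strictly greater than 1? No.
Verdict: Not invertible.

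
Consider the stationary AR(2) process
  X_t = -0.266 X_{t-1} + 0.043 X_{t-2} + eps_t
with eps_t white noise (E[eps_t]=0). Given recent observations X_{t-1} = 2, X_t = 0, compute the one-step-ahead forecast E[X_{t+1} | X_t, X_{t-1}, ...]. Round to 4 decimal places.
E[X_{t+1} \mid \mathcal F_t] = 0.0860

For an AR(p) model X_t = c + sum_i phi_i X_{t-i} + eps_t, the
one-step-ahead conditional mean is
  E[X_{t+1} | X_t, ...] = c + sum_i phi_i X_{t+1-i}.
Substitute known values:
  E[X_{t+1} | ...] = (-0.266) * (0) + (0.043) * (2)
                   = 0.0860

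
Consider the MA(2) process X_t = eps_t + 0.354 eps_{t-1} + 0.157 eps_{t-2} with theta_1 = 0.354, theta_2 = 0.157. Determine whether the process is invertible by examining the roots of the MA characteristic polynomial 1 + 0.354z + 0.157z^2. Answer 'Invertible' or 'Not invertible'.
\text{Invertible}

The MA(q) characteristic polynomial is P(z) = 1 + 0.354z + 0.157z^2.
Invertibility requires all roots to lie outside the unit circle, i.e. |z| > 1 for every root.
Set 1 + (0.354) z + (0.157) z^2 = 0, i.e. a z^2 + b z + c = 0 with a = 0.157, b = 0.354, c = 1.
Discriminant D = b^2 - 4ac = (0.354)^2 - 4*(0.157)*1 = 0.125316 - (0.628) = -0.502684.
D < 0, so the roots are the complex-conjugate pair z = (-b +/- i sqrt(-D)) / (2a) = -1.1274 +/- 2.258i.
For a conjugate pair |z|^2 = z * conj(z) = (product of roots) = c/a = 1/(0.157) = 6.369427, so |z| = sqrt(6.369427) = 2.5238 for both roots.
Moduli of all roots: 2.5238, 2.5238.
All moduli strictly greater than 1? Yes.
Verdict: Invertible.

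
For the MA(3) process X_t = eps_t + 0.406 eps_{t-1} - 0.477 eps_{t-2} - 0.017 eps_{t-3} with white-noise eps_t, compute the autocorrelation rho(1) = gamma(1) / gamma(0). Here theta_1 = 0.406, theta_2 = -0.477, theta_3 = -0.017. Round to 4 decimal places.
\rho(1) = 0.1583

For an MA(q) process with theta_0 = 1, the autocovariance is
  gamma(k) = sigma^2 * sum_{i=0..q-k} theta_i * theta_{i+k},
and rho(k) = gamma(k) / gamma(0). Sigma^2 cancels.
  numerator   = (1)*(0.406) + (0.406)*(-0.477) + (-0.477)*(-0.017) = 0.220447.
  denominator = (1)^2 + (0.406)^2 + (-0.477)^2 + (-0.017)^2 = 1.392654.
  rho(1) = 0.220447 / 1.392654 = 0.1583.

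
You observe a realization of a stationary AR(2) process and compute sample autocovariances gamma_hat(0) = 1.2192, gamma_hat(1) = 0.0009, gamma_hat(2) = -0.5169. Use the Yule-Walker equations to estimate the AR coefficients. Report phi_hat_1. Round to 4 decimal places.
\hat\phi_{1} = 0.0011

The Yule-Walker equations for an AR(p) process read, in matrix form,
  Gamma_p phi = r_p,   with   (Gamma_p)_{ij} = gamma(|i - j|),
                       (r_p)_i = gamma(i),   i,j = 1..p.
Substitute the sample gammas (Toeplitz matrix and right-hand side of size 2):
  Gamma_p = [[1.2192, 0.0009], [0.0009, 1.2192]]
  r_p     = [0.0009, -0.5169]
Written out:
  1.2192 phi_1 + 0.0009 phi_2 = 0.0009
  0.0009 phi_1 + 1.2192 phi_2 = -0.5169
Solve by Cramer's rule:
  det = gamma(0)^2 - gamma(1)^2 = (1.2192)^2 - (0.0009)^2 = 1.48644864 - 0.00000081 = 1.48644783
  phi_hat_1 = [gamma(1) gamma(0) - gamma(1) gamma(2)] / det = [(0.0009)(1.2192) - (0.0009)(-0.5169)] / 1.48644783 = 0.00156249 / 1.48644783 = 0.0011
  phi_hat_2 = [gamma(0) gamma(2) - gamma(1)^2] / det = [(1.2192)(-0.5169) - (0.0009)^2] / 1.48644783 = -0.63020529 / 1.48644783 = -0.424
So phi_hat = [0.0011, -0.4240].
Therefore phi_hat_1 = 0.0011.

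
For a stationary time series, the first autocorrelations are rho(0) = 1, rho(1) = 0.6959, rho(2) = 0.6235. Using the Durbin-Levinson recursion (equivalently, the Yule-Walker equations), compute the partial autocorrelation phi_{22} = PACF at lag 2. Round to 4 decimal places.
\phi_{22} = 0.2700

The PACF at lag k is phi_{kk}, the last component of the solution
to the Yule-Walker system G_k phi = r_k where
  (G_k)_{ij} = rho(|i - j|), (r_k)_i = rho(i), i,j = 1..k.
Equivalently, Durbin-Levinson gives phi_{kk} iteratively:
  phi_{11} = rho(1)
  phi_{kk} = [rho(k) - sum_{j=1..k-1} phi_{k-1,j} rho(k-j)]
            / [1 - sum_{j=1..k-1} phi_{k-1,j} rho(j)],
  phi_{k,j} = phi_{k-1,j} - phi_{kk} phi_{k-1,k-j},  j = 1..k-1.
Step k = 1:
  phi_11 = rho(1) = 0.6959.
Step k = 2:
  phi_22 = [rho(2) - phi_11 rho(1)] / [1 - phi_11 rho(1)] = [0.6235 - (0.6959)(0.6959)] / [1 - (0.6959)(0.6959)]
         = 0.13922319 / 0.51572319 = 0.27.
Therefore phi_{22} = 0.2700.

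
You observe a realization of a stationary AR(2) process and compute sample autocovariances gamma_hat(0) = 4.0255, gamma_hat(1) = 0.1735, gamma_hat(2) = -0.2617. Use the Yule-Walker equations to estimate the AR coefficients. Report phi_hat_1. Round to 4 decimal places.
\hat\phi_{1} = 0.0460

The Yule-Walker equations for an AR(p) process read, in matrix form,
  Gamma_p phi = r_p,   with   (Gamma_p)_{ij} = gamma(|i - j|),
                       (r_p)_i = gamma(i),   i,j = 1..p.
Substitute the sample gammas (Toeplitz matrix and right-hand side of size 2):
  Gamma_p = [[4.0255, 0.1735], [0.1735, 4.0255]]
  r_p     = [0.1735, -0.2617]
Written out:
  4.0255 phi_1 + 0.1735 phi_2 = 0.1735
  0.1735 phi_1 + 4.0255 phi_2 = -0.2617
Solve by Cramer's rule:
  det = gamma(0)^2 - gamma(1)^2 = (4.0255)^2 - (0.1735)^2 = 16.20465025 - 0.03010225 = 16.174548
  phi_hat_1 = [gamma(1) gamma(0) - gamma(1) gamma(2)] / det = [(0.1735)(4.0255) - (0.1735)(-0.2617)] / 16.174548 = 0.7438292 / 16.174548 = 0.046
  phi_hat_2 = [gamma(0) gamma(2) - gamma(1)^2] / det = [(4.0255)(-0.2617) - (0.1735)^2] / 16.174548 = -1.0835756 / 16.174548 = -0.067
So phi_hat = [0.0460, -0.0670].
Therefore phi_hat_1 = 0.0460.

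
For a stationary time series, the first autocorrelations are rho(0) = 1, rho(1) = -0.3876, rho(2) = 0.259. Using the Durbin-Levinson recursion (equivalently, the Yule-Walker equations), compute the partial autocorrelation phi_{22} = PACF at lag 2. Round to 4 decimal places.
\phi_{22} = 0.1280

The PACF at lag k is phi_{kk}, the last component of the solution
to the Yule-Walker system G_k phi = r_k where
  (G_k)_{ij} = rho(|i - j|), (r_k)_i = rho(i), i,j = 1..k.
Equivalently, Durbin-Levinson gives phi_{kk} iteratively:
  phi_{11} = rho(1)
  phi_{kk} = [rho(k) - sum_{j=1..k-1} phi_{k-1,j} rho(k-j)]
            / [1 - sum_{j=1..k-1} phi_{k-1,j} rho(j)],
  phi_{k,j} = phi_{k-1,j} - phi_{kk} phi_{k-1,k-j},  j = 1..k-1.
Step k = 1:
  phi_11 = rho(1) = -0.3876.
Step k = 2:
  phi_22 = [rho(2) - phi_11 rho(1)] / [1 - phi_11 rho(1)] = [0.259 - (-0.3876)(-0.3876)] / [1 - (-0.3876)(-0.3876)]
         = 0.10876624 / 0.84976624 = 0.128.
Therefore phi_{22} = 0.1280.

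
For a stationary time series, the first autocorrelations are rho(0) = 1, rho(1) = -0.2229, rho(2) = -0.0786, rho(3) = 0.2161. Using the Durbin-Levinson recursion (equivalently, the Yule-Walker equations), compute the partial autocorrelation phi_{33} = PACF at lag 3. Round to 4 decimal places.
\phi_{33} = 0.1781

The PACF at lag k is phi_{kk}, the last component of the solution
to the Yule-Walker system G_k phi = r_k where
  (G_k)_{ij} = rho(|i - j|), (r_k)_i = rho(i), i,j = 1..k.
Equivalently, Durbin-Levinson gives phi_{kk} iteratively:
  phi_{11} = rho(1)
  phi_{kk} = [rho(k) - sum_{j=1..k-1} phi_{k-1,j} rho(k-j)]
            / [1 - sum_{j=1..k-1} phi_{k-1,j} rho(j)],
  phi_{k,j} = phi_{k-1,j} - phi_{kk} phi_{k-1,k-j},  j = 1..k-1.
Step k = 1:
  phi_11 = rho(1) = -0.2229.
Step k = 2:
  phi_22 = [rho(2) - phi_11 rho(1)] / [1 - phi_11 rho(1)] = [-0.0786 - (-0.2229)(-0.2229)] / [1 - (-0.2229)(-0.2229)]
         = -0.12828441 / 0.95031559 = -0.134991.
  Update: phi_21 = phi_11 - phi_22 phi_11 = -0.2229 - (-0.134991)(-0.2229) = -0.25299.
Step k = 3:
  phi_33 = [rho(3) - phi_21 rho(2) - phi_22 rho(1)] / [1 - phi_21 rho(1) - phi_22 rho(2)]
    numerator   = 0.2161 - (-0.25299)(-0.0786) - (-0.134991)(-0.2229) = 0.16612544
    denominator = 1 - (-0.25299)(-0.2229) - (-0.134991)(-0.0786) = 0.9329983
  phi_33 = 0.16612544 / 0.9329983 = 0.1781.
Therefore phi_{33} = 0.1781.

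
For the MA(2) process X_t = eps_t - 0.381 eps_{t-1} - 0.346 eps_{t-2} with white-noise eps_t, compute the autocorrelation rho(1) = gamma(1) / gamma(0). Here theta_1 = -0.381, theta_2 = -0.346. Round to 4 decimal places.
\rho(1) = -0.1970

For an MA(q) process with theta_0 = 1, the autocovariance is
  gamma(k) = sigma^2 * sum_{i=0..q-k} theta_i * theta_{i+k},
and rho(k) = gamma(k) / gamma(0). Sigma^2 cancels.
  numerator   = (1)*(-0.381) + (-0.381)*(-0.346) = -0.249174.
  denominator = (1)^2 + (-0.381)^2 + (-0.346)^2 = 1.264877.
  rho(1) = -0.249174 / 1.264877 = -0.1970.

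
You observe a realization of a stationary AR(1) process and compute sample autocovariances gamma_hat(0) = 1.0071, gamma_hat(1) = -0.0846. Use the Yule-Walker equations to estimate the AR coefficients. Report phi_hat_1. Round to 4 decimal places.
\hat\phi_{1} = -0.0840

The Yule-Walker equations for an AR(p) process read, in matrix form,
  Gamma_p phi = r_p,   with   (Gamma_p)_{ij} = gamma(|i - j|),
                       (r_p)_i = gamma(i),   i,j = 1..p.
Substitute the sample gammas (Toeplitz matrix and right-hand side of size 1):
  Gamma_p = [[1.0071]]
  r_p     = [-0.0846]
With p = 1 this is the single equation gamma(0) phi_1 = gamma(1):
  phi_hat_1 = gamma(1) / gamma(0) = -0.0846 / 1.0071 = -0.0840.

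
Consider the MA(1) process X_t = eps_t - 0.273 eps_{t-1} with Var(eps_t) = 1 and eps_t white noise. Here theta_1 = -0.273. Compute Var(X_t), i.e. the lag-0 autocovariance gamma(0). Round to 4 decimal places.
\gamma(0) = 1.0745

For an MA(q) process X_t = eps_t + sum_i theta_i eps_{t-i} with
Var(eps_t) = sigma^2, the variance is
  gamma(0) = sigma^2 * (1 + sum_i theta_i^2).
  sum_i theta_i^2 = (-0.273)^2 = 0.074529.
  gamma(0) = 1 * (1 + 0.074529) = 1 * 1.074529 = 1.074529, which rounds to 1.0745.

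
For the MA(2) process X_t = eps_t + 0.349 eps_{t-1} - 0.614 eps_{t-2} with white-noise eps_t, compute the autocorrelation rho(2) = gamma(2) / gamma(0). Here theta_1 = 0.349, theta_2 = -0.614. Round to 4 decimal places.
\rho(2) = -0.4097

For an MA(q) process with theta_0 = 1, the autocovariance is
  gamma(k) = sigma^2 * sum_{i=0..q-k} theta_i * theta_{i+k},
and rho(k) = gamma(k) / gamma(0). Sigma^2 cancels.
  numerator   = (1)*(-0.614) = -0.614.
  denominator = (1)^2 + (0.349)^2 + (-0.614)^2 = 1.498797.
  rho(2) = -0.614 / 1.498797 = -0.4097.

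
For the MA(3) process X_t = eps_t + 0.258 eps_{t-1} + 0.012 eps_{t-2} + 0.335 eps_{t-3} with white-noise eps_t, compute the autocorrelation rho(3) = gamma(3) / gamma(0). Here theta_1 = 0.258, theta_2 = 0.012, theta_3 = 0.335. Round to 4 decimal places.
\rho(3) = 0.2842

For an MA(q) process with theta_0 = 1, the autocovariance is
  gamma(k) = sigma^2 * sum_{i=0..q-k} theta_i * theta_{i+k},
and rho(k) = gamma(k) / gamma(0). Sigma^2 cancels.
  numerator   = (1)*(0.335) = 0.335.
  denominator = (1)^2 + (0.258)^2 + (0.012)^2 + (0.335)^2 = 1.178933.
  rho(3) = 0.335 / 1.178933 = 0.2842.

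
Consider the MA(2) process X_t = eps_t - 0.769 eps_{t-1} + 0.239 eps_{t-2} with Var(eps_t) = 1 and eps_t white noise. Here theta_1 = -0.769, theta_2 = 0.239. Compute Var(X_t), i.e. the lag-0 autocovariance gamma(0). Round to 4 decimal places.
\gamma(0) = 1.6485

For an MA(q) process X_t = eps_t + sum_i theta_i eps_{t-i} with
Var(eps_t) = sigma^2, the variance is
  gamma(0) = sigma^2 * (1 + sum_i theta_i^2).
  sum_i theta_i^2 = (-0.769)^2 + (0.239)^2 = 0.591361 + 0.057121 = 0.648482.
  gamma(0) = 1 * (1 + 0.648482) = 1 * 1.648482 = 1.648482, which rounds to 1.6485.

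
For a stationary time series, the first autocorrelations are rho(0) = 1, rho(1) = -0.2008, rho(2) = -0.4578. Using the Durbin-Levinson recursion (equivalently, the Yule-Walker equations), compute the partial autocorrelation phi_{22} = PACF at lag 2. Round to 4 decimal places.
\phi_{22} = -0.5190

The PACF at lag k is phi_{kk}, the last component of the solution
to the Yule-Walker system G_k phi = r_k where
  (G_k)_{ij} = rho(|i - j|), (r_k)_i = rho(i), i,j = 1..k.
Equivalently, Durbin-Levinson gives phi_{kk} iteratively:
  phi_{11} = rho(1)
  phi_{kk} = [rho(k) - sum_{j=1..k-1} phi_{k-1,j} rho(k-j)]
            / [1 - sum_{j=1..k-1} phi_{k-1,j} rho(j)],
  phi_{k,j} = phi_{k-1,j} - phi_{kk} phi_{k-1,k-j},  j = 1..k-1.
Step k = 1:
  phi_11 = rho(1) = -0.2008.
Step k = 2:
  phi_22 = [rho(2) - phi_11 rho(1)] / [1 - phi_11 rho(1)] = [-0.4578 - (-0.2008)(-0.2008)] / [1 - (-0.2008)(-0.2008)]
         = -0.49812064 / 0.95967936 = -0.519.
Therefore phi_{22} = -0.5190.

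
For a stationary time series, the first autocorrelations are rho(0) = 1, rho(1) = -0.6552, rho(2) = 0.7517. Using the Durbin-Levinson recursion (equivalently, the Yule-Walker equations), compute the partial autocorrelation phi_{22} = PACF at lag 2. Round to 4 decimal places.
\phi_{22} = 0.5649

The PACF at lag k is phi_{kk}, the last component of the solution
to the Yule-Walker system G_k phi = r_k where
  (G_k)_{ij} = rho(|i - j|), (r_k)_i = rho(i), i,j = 1..k.
Equivalently, Durbin-Levinson gives phi_{kk} iteratively:
  phi_{11} = rho(1)
  phi_{kk} = [rho(k) - sum_{j=1..k-1} phi_{k-1,j} rho(k-j)]
            / [1 - sum_{j=1..k-1} phi_{k-1,j} rho(j)],
  phi_{k,j} = phi_{k-1,j} - phi_{kk} phi_{k-1,k-j},  j = 1..k-1.
Step k = 1:
  phi_11 = rho(1) = -0.6552.
Step k = 2:
  phi_22 = [rho(2) - phi_11 rho(1)] / [1 - phi_11 rho(1)] = [0.7517 - (-0.6552)(-0.6552)] / [1 - (-0.6552)(-0.6552)]
         = 0.32241296 / 0.57071296 = 0.5649.
Therefore phi_{22} = 0.5649.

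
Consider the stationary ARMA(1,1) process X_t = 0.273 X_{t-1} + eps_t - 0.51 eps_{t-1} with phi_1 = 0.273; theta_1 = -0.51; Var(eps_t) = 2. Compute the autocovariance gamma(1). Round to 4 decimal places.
\gamma(1) = -0.4409

Multiply the model equation by X_{t-k} and take expectations. With theta_0 = psi_0 = 1 and psi_j the MA(infinity) weights, this gives
  gamma(k) - sum_i phi_i gamma(k-i) = c_k,
  c_k = sigma^2 * sum_{j=k..q} theta_j psi_{j-k}   (c_k = 0 for k > q),
using gamma(-m) = gamma(m).
psi-weights needed (psi_j = theta_j + sum_i phi_i psi_{j-i}):
  psi_1 = theta_1 + phi_1 = -0.51 + (0.273) = -0.237
Right-hand sides:
  c_0 = sigma^2 (1 + theta_1 psi_1) = 2 * (1 + (-0.51)(-0.237)) = 2 * 1.12087 = 2.24174
  c_1 = sigma^2 theta_1 = 2 * (-0.51) = -1.02
  c_2 = 0
Equations for k = 0 and k = 1 (AR order 1):
  gamma(0) = phi_1 gamma(1) + c_0
  gamma(1) = phi_1 gamma(0) + c_1
Substituting the second into the first: gamma(0) (1 - phi_1^2) = c_0 + phi_1 c_1, so
  gamma(0) = (c_0 + phi_1 c_1) / (1 - phi_1^2) = (2.24174 + (0.273)(-1.02)) / (1 - (0.273)^2) = 1.96328 / 0.925471 = 2.121385.
  gamma(1) = phi_1 gamma(0) + c_1 = (0.273)(2.121385) + (-1.02) = -0.440862.
Therefore gamma(1) = -0.4409 (to 4 decimal places).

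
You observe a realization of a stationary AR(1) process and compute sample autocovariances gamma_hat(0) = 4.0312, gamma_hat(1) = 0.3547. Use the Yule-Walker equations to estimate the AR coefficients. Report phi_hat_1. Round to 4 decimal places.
\hat\phi_{1} = 0.0880

The Yule-Walker equations for an AR(p) process read, in matrix form,
  Gamma_p phi = r_p,   with   (Gamma_p)_{ij} = gamma(|i - j|),
                       (r_p)_i = gamma(i),   i,j = 1..p.
Substitute the sample gammas (Toeplitz matrix and right-hand side of size 1):
  Gamma_p = [[4.0312]]
  r_p     = [0.3547]
With p = 1 this is the single equation gamma(0) phi_1 = gamma(1):
  phi_hat_1 = gamma(1) / gamma(0) = 0.3547 / 4.0312 = 0.0880.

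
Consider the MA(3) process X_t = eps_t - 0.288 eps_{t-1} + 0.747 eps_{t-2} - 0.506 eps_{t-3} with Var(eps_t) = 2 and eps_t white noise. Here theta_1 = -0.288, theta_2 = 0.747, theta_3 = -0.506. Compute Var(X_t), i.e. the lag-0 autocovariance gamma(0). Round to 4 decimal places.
\gamma(0) = 3.7940

For an MA(q) process X_t = eps_t + sum_i theta_i eps_{t-i} with
Var(eps_t) = sigma^2, the variance is
  gamma(0) = sigma^2 * (1 + sum_i theta_i^2).
  sum_i theta_i^2 = (-0.288)^2 + (0.747)^2 + (-0.506)^2 = 0.082944 + 0.558009 + 0.256036 = 0.896989.
  gamma(0) = 2 * (1 + 0.896989) = 2 * 1.896989 = 3.793978, which rounds to 3.7940.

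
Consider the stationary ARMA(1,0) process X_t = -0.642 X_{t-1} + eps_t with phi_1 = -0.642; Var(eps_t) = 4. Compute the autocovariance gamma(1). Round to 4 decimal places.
\gamma(1) = -4.3686

Multiply the model equation by X_{t-k} and take expectations. With theta_0 = psi_0 = 1 and psi_j the MA(infinity) weights, this gives
  gamma(k) - sum_i phi_i gamma(k-i) = c_k,
  c_k = sigma^2 * sum_{j=k..q} theta_j psi_{j-k}   (c_k = 0 for k > q),
using gamma(-m) = gamma(m).
Pure AR (q = 0): c_0 = sigma^2 = 4, c_k = 0 for k >= 1.
Equations for k = 0 and k = 1 (AR order 1):
  gamma(0) = phi_1 gamma(1) + c_0
  gamma(1) = phi_1 gamma(0) + c_1
Substituting the second into the first: gamma(0) (1 - phi_1^2) = c_0 + phi_1 c_1, so
  gamma(0) = c_0 / (1 - phi_1^2) = 4 / (1 - (-0.642)^2) = 4 / 0.587836 = 6.804619.
  gamma(1) = phi_1 gamma(0) = (-0.642)(6.804619) = -4.368565.
Therefore gamma(1) = -4.3686 (to 4 decimal places).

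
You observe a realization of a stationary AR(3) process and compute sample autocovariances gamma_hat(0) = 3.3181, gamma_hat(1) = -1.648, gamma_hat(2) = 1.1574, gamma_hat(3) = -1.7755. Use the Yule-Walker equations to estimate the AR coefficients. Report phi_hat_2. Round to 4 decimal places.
\hat\phi_{2} = -0.0491

The Yule-Walker equations for an AR(p) process read, in matrix form,
  Gamma_p phi = r_p,   with   (Gamma_p)_{ij} = gamma(|i - j|),
                       (r_p)_i = gamma(i),   i,j = 1..p.
Substitute the sample gammas (Toeplitz matrix and right-hand side of size 3):
  Gamma_p = [[3.3181, -1.648, 1.1574], [-1.648, 3.3181, -1.648], [1.1574, -1.648, 3.3181]]
  r_p     = [-1.648, 1.1574, -1.7755]
Written out (R1..R3):
  (R1) 3.3181 phi_1 - 1.648 phi_2 + 1.1574 phi_3 = -1.648
  (R2) -1.648 phi_1 + 3.3181 phi_2 - 1.648 phi_3 = 1.1574
  (R3) 1.1574 phi_1 - 1.648 phi_2 + 3.3181 phi_3 = -1.7755
Gaussian elimination:
  R2 <- R2 - (-1.648/3.3181) R1 = R2 - (-0.49667) R1:  2.499588 phi_2 - 1.073154 phi_3 = 0.338888
  R3 <- R3 - (1.1574/3.3181) R1 = R3 - (0.348814) R1:  -1.073154 phi_2 + 2.914383 phi_3 = -1.200654
  R3 <- R3 - (-1.073154/2.499588) R2 = R3 - (-0.429332) R2:  2.453643 phi_3 = -1.055159
Back-substitution:
  phi_hat_3 = -1.055159 / 2.453643 = -0.430038
  phi_hat_2 = (0.338888 - (-1.073154)(-0.430038)) / 2.499588 = -0.049052
  phi_hat_1 = (-1.648 - (-1.648)(-0.049052) - (1.1574)(-0.430038)) / 3.3181 = -0.371029
So phi_hat = [-0.3710, -0.0491, -0.4300].
Therefore phi_hat_2 = -0.0491.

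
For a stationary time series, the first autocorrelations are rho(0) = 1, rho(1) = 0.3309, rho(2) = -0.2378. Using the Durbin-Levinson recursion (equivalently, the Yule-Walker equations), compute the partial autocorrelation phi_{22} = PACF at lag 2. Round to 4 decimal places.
\phi_{22} = -0.3900

The PACF at lag k is phi_{kk}, the last component of the solution
to the Yule-Walker system G_k phi = r_k where
  (G_k)_{ij} = rho(|i - j|), (r_k)_i = rho(i), i,j = 1..k.
Equivalently, Durbin-Levinson gives phi_{kk} iteratively:
  phi_{11} = rho(1)
  phi_{kk} = [rho(k) - sum_{j=1..k-1} phi_{k-1,j} rho(k-j)]
            / [1 - sum_{j=1..k-1} phi_{k-1,j} rho(j)],
  phi_{k,j} = phi_{k-1,j} - phi_{kk} phi_{k-1,k-j},  j = 1..k-1.
Step k = 1:
  phi_11 = rho(1) = 0.3309.
Step k = 2:
  phi_22 = [rho(2) - phi_11 rho(1)] / [1 - phi_11 rho(1)] = [-0.2378 - (0.3309)(0.3309)] / [1 - (0.3309)(0.3309)]
         = -0.34729481 / 0.89050519 = -0.39.
Therefore phi_{22} = -0.3900.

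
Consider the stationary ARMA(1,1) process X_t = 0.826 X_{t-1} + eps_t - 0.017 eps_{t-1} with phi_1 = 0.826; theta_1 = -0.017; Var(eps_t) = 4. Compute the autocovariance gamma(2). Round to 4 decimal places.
\gamma(2) = 8.2946

Multiply the model equation by X_{t-k} and take expectations. With theta_0 = psi_0 = 1 and psi_j the MA(infinity) weights, this gives
  gamma(k) - sum_i phi_i gamma(k-i) = c_k,
  c_k = sigma^2 * sum_{j=k..q} theta_j psi_{j-k}   (c_k = 0 for k > q),
using gamma(-m) = gamma(m).
psi-weights needed (psi_j = theta_j + sum_i phi_i psi_{j-i}):
  psi_1 = theta_1 + phi_1 = -0.017 + (0.826) = 0.809
Right-hand sides:
  c_0 = sigma^2 (1 + theta_1 psi_1) = 4 * (1 + (-0.017)(0.809)) = 4 * 0.986247 = 3.944988
  c_1 = sigma^2 theta_1 = 4 * (-0.017) = -0.068
  c_2 = 0
Equations for k = 0 and k = 1 (AR order 1):
  gamma(0) = phi_1 gamma(1) + c_0
  gamma(1) = phi_1 gamma(0) + c_1
Substituting the second into the first: gamma(0) (1 - phi_1^2) = c_0 + phi_1 c_1, so
  gamma(0) = (c_0 + phi_1 c_1) / (1 - phi_1^2) = (3.944988 + (0.826)(-0.068)) / (1 - (0.826)^2) = 3.88882 / 0.317724 = 12.239617.
  gamma(1) = phi_1 gamma(0) + c_1 = (0.826)(12.239617) + (-0.068) = 10.041923.
For k = 2 (> q): gamma(2) = phi_1 gamma(1) = (0.826)(10.041923) = 8.294629.
Therefore gamma(2) = 8.2946 (to 4 decimal places).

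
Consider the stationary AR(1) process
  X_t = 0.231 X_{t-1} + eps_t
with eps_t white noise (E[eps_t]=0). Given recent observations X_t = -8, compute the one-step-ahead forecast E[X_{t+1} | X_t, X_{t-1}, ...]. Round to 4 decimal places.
E[X_{t+1} \mid \mathcal F_t] = -1.8480

For an AR(p) model X_t = c + sum_i phi_i X_{t-i} + eps_t, the
one-step-ahead conditional mean is
  E[X_{t+1} | X_t, ...] = c + sum_i phi_i X_{t+1-i}.
Substitute known values:
  E[X_{t+1} | ...] = (0.231) * (-8)
                   = -1.8480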